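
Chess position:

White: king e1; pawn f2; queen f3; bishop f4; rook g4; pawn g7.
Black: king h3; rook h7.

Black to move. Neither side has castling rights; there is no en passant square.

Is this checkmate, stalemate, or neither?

Black to move; black king on h3.
In check: yes, from the white queen on f3.
King squares — g2: attacked by Qf3; h2: attacked by Bf4; g3: attacked by Pf2; g4: attacked by Qf3; h4: attacked by Rg4.
Legal moves for Black: none.
In check with no legal moves → checkmate.

checkmate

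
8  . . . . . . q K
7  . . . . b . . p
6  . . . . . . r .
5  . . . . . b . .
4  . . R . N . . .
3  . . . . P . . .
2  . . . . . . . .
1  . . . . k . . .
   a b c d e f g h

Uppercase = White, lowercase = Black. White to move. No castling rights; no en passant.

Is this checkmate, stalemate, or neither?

White to move; white king on h8.
In check: yes, from the black queen on g8.
King squares — g7: attacked by Rg6; h7: attacked by Qg8; g8: attacked by Rg6.
Legal moves for White: none.
In check with no legal moves → checkmate.

checkmate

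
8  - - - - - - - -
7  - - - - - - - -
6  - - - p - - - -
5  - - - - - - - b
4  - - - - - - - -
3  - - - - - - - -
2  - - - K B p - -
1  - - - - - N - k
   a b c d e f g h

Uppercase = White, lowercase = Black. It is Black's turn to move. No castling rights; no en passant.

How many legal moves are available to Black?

Black to move; king on h1.
In check: no.
Legal moves: Be8, Bf7, Bg6, Bg4, Bf3, Bxe2, Kg2, Kg1, d5.
Count: 9.

9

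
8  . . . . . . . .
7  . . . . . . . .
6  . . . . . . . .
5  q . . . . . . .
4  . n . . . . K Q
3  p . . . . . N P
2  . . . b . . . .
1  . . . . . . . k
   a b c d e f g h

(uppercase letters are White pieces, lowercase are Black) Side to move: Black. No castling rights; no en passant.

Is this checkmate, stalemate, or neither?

Black to move; black king on h1.
In check: yes, from the white knight on g3.
King squares — g1: available; g2: available; h2: available.
Legal moves for Black: Kh2, Kg2, Kg1.
Black is in check but has 3 legal moves → neither.

neither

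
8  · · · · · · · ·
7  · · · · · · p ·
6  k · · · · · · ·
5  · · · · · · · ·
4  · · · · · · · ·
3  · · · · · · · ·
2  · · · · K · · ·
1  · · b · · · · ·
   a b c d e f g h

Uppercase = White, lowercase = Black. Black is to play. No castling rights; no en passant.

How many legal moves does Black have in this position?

Black to move; king on a6.
In check: no.
Legal moves: Kb7, Ka7, Kb6, Kb5, Ka5, Bh6, Bg5, Bf4, Be3, Ba3, Bd2, Bb2, g6, g5.
Count: 14.

14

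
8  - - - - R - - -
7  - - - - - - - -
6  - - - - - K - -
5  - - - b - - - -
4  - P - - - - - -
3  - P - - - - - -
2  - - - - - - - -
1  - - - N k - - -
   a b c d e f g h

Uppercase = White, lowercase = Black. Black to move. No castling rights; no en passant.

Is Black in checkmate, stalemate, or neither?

Black to move; black king on e1.
In check: yes, from the white rook on e8.
King squares — d1: available; f1: available; d2: available; e2: attacked by Re8; f2: attacked by Nd1.
Legal moves for Black: Kd2, Kf1, Kxd1, Be6, Be4.
Black is in check but has 5 legal moves → neither.

neither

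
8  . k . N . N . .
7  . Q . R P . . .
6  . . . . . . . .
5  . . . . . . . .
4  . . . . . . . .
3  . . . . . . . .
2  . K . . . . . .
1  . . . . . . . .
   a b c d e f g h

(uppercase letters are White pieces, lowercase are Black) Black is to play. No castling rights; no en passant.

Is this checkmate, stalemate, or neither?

Black to move; black king on b8.
In check: yes, from the white queen on b7.
King squares — a7: attacked by Qb7; b7: attacked by Rd7; c7: attacked by Qb7; a8: attacked by Qb7; c8: attacked by Qb7.
Legal moves for Black: none.
In check with no legal moves → checkmate.

checkmate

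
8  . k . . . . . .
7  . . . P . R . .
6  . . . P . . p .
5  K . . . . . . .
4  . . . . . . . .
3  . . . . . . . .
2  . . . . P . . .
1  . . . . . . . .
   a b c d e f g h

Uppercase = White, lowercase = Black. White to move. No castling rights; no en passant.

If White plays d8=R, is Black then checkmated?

yes

After d8=R: black king on b8; in check: yes, from the white rook on d8.
King squares — a7: attacked by Rf7; b7: attacked by Rf7; c7: attacked by Pd6; a8: attacked by Rd8; c8: attacked by Rd8.
Black has no legal moves → checkmate.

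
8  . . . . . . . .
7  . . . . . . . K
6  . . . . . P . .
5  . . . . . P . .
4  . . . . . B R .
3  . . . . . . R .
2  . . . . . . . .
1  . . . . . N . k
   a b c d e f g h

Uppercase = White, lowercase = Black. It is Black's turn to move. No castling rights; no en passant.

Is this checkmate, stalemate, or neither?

Black to move; black king on h1.
In check: no.
King squares — g1: attacked by Rg3; g2: attacked by Rg3; h2: attacked by Nf1.
Legal moves for Black: none.
Not in check and no legal moves → stalemate.

stalemate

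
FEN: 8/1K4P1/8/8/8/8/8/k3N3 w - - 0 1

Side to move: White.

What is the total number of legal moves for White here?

16

White to move; king on b7.
In check: no.
Legal moves: Kc8, Kb8, Ka8, Kc7, Ka7, Kc6, Kb6, Ka6, Nf3, Nd3, Ng2, Nc2+, g8=Q, g8=R, g8=B, g8=N.
Count: 16.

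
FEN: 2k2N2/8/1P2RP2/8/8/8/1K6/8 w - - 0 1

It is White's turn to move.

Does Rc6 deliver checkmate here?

no

After Rc6: black king on c8; in check: yes, from the white rook on c6.
Black has 3 legal replies: Kd8, Kb8, Kb7.
In check but a legal move exists → not checkmate.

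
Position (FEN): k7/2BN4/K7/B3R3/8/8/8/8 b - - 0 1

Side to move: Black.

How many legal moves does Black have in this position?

0

Black to move; king on a8.
In check: no.
Legal moves: none.
Count: 0.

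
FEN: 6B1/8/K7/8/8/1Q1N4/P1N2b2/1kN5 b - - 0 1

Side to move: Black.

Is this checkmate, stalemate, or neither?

checkmate

Black to move; black king on b1.
In check: yes, from the white queen on b3.
King squares — a1: attacked by Nc2; c1: attacked by Nd3; a2: attacked by Nc1; b2: attacked by Qb3; c2: attacked by Qb3.
Legal moves for Black: none.
In check with no legal moves → checkmate.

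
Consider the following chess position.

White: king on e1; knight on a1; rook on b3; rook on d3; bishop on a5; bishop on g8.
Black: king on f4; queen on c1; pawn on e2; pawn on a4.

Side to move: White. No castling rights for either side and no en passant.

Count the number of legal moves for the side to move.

3

White to move; king on e1.
In check: yes, from the black queen on c1.
Legal moves: Kf2, Kxe2, Rd1.
Count: 3.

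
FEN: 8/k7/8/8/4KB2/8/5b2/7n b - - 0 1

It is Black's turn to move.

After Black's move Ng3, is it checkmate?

no

After Ng3: white king on e4; in check: yes, from the black knight on g3.
White has 5 legal replies: Ke5, Kd5, Kf3, Kd3, Bxg3.
In check but a legal move exists → not checkmate.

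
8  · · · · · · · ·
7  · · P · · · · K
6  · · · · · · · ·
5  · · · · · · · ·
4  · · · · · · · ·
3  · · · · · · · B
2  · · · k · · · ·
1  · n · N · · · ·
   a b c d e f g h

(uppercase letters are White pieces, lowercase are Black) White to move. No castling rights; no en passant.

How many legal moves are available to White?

20

White to move; king on h7.
In check: no.
Legal moves: Kh8, Kg8, Kg7, Kh6, Kg6, Bc8, Bd7, Be6, Bf5, Bg4, Bg2, Bf1, Ne3, Nc3, Nf2, Nb2, c8=Q, c8=R, c8=B, c8=N.
Count: 20.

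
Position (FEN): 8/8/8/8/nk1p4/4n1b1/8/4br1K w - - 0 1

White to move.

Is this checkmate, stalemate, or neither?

White to move; white king on h1.
In check: yes, from the black rook on f1.
King squares — g1: attacked by Rf1; g2: attacked by Ne3; h2: attacked by Bg3.
Legal moves for White: none.
In check with no legal moves → checkmate.

checkmate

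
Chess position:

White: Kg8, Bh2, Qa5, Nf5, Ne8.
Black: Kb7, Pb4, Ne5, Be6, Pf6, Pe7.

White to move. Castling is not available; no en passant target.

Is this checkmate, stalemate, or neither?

neither

White to move; white king on g8.
In check: yes, from the black bishop on e6.
King squares — f7: attacked by Ne5; g7: available; h7: available; f8: available; h8: available.
Legal moves for White: Kh8, Kf8, Kh7, Kg7.
White is in check but has 4 legal moves → neither.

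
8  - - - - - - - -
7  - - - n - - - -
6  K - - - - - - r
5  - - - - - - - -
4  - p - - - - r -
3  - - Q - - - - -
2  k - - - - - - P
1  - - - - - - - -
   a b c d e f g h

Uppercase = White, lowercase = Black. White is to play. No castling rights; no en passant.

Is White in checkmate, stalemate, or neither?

White to move; white king on a6.
In check: yes, from the black rook on h6.
King squares — a5: available; b5: available; b6: attacked by Rh6; a7: available; b7: available.
Legal moves for White: Kb7, Ka7, Kb5, Ka5, Qf6, Qc6.
White is in check but has 6 legal moves → neither.

neither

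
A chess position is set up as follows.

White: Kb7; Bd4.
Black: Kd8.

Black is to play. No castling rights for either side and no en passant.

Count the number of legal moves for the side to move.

Black to move; king on d8.
In check: no.
Legal moves: Ke8, Ke7, Kd7.
Count: 3.

3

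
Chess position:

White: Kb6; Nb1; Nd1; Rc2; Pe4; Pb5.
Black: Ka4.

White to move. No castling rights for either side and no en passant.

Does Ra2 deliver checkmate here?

After Ra2: black king on a4; in check: yes, from the white rook on a2.
Black has 2 legal replies: Kb4, Kb3.
In check but a legal move exists → not checkmate.

no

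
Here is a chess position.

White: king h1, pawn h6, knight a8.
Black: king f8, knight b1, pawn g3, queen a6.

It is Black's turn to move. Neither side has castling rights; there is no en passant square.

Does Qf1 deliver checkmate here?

After Qf1: white king on h1; in check: yes, from the black queen on f1.
King squares — g1: attacked by Qf1; g2: attacked by Qf1; h2: attacked by Pg3.
White has no legal moves → checkmate.

yes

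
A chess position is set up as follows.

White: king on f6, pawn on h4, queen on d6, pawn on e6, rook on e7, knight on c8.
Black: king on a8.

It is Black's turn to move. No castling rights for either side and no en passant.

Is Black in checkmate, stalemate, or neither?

Black to move; black king on a8.
In check: no.
King squares — a7: attacked by Re7; b7: attacked by Re7; b8: attacked by Qd6.
Legal moves for Black: none.
Not in check and no legal moves → stalemate.

stalemate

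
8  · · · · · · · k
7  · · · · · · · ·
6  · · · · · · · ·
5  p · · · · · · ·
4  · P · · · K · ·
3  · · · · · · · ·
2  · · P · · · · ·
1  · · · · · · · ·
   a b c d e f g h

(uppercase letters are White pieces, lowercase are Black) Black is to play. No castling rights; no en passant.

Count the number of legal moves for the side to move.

Black to move; king on h8.
In check: no.
Legal moves: Kg8, Kh7, Kg7, axb4, a4.
Count: 5.

5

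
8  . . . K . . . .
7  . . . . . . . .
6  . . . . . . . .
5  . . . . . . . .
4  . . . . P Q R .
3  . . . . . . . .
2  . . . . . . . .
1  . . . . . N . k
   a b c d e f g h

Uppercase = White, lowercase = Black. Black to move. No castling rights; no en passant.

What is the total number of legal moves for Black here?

0

Black to move; king on h1.
In check: no.
Legal moves: none.
Count: 0.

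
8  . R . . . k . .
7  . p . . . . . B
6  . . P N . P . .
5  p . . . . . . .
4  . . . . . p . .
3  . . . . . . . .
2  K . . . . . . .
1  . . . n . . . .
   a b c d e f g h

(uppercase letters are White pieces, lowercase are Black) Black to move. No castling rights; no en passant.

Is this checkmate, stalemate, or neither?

Black to move; black king on f8.
In check: yes, from the white rook on b8.
King squares — e7: attacked by Pf6; f7: attacked by Nd6; g7: attacked by Pf6; e8: attacked by Nd6; g8: attacked by Bh7.
Legal moves for Black: none.
In check with no legal moves → checkmate.

checkmate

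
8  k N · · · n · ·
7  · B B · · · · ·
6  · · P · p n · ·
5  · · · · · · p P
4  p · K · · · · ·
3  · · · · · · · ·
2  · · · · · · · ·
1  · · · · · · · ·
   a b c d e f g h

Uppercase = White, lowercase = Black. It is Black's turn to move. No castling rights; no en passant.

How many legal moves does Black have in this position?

1

Black to move; king on a8.
In check: yes, from the white bishop on b7.
Legal moves: Ka7.
Count: 1.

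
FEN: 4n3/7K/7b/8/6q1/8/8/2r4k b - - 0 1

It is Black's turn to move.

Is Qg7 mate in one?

After Qg7: white king on h7; in check: yes, from the black queen on g7.
King squares — g6: attacked by Qg7; h6: attacked by Qg7; g7: attacked by Bh6; g8: attacked by Qg7; h8: attacked by Qg7.
White has no legal moves → checkmate.

yes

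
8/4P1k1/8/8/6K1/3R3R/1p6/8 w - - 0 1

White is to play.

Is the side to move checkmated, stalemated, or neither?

White to move; white king on g4.
In check: no.
Legal moves for White include: Kh5, Kg5, Kf5, Kh4, Kf4, Kg3, Kf3, Rh8, Rh7+, Rh6, Rh5, Rh4, Rhg3, Rhf3, Rhe3, Rh2, Rh1, Rd8, ... (list truncated; more exist).
White has legal moves and is not in check → neither.

neither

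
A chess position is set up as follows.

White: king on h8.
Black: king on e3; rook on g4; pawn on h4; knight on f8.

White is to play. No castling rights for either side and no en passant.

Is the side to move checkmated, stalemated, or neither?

White to move; white king on h8.
In check: no.
King squares — g7: attacked by Rg4; h7: attacked by Nf8; g8: attacked by Rg4.
Legal moves for White: none.
Not in check and no legal moves → stalemate.

stalemate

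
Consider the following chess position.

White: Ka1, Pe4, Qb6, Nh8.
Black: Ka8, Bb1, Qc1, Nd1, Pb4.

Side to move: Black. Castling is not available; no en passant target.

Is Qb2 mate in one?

yes

After Qb2: white king on a1; in check: yes, from the black queen on b2.
King squares — b1: attacked by Qb2; a2: attacked by Bb1; b2: attacked by Nd1.
White has no legal moves → checkmate.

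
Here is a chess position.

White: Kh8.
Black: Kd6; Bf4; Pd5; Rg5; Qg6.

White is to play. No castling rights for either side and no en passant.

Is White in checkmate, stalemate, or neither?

White to move; white king on h8.
In check: no.
King squares — g7: attacked by Qg6; h7: attacked by Qg6; g8: attacked by Qg6.
Legal moves for White: none.
Not in check and no legal moves → stalemate.

stalemate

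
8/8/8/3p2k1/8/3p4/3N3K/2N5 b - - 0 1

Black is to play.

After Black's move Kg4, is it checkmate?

no

After Kg4: white king on h2; in check: no.
White is not in check, so this cannot be checkmate.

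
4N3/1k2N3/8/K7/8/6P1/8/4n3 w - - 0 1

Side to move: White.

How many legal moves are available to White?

White to move; king on a5.
In check: no.
Legal moves: Ng7, Nc7, Nf6, Nd6+, Ng8, Nc8, Ng6, Nc6, Nf5, Nd5, Kb5, Kb4, Ka4, g4.
Count: 14.

14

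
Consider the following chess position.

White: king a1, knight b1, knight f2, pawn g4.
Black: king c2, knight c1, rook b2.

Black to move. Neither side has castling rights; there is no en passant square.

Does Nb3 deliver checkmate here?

yes

After Nb3: white king on a1; in check: yes, from the black knight on b3.
King squares — b1: own knight; a2: attacked by Rb2; b2: attacked by Kc2.
White has no legal moves → checkmate.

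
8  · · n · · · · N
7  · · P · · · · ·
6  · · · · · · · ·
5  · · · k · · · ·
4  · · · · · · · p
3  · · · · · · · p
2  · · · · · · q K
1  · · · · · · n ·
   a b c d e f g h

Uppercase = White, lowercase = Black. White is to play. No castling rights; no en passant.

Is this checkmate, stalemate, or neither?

White to move; white king on h2.
In check: yes, from the black queen on g2.
King squares — g1: attacked by Qg2; h1: attacked by Qg2; g2: attacked by Ph3; g3: attacked by Qg2; h3: attacked by Ng1.
Legal moves for White: none.
In check with no legal moves → checkmate.

checkmate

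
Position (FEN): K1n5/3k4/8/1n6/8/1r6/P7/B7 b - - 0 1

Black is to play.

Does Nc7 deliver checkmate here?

After Nc7: white king on a8; in check: yes, from the black knight on c7.
King squares — a7: attacked by Nc8; b7: attacked by Rb3; b8: attacked by Rb3.
White has no legal moves → checkmate.

yes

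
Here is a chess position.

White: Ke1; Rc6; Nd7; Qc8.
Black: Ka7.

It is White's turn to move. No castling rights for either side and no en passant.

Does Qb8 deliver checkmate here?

yes

After Qb8: black king on a7; in check: yes, from the white queen on b8.
King squares — a6: attacked by Rc6; b6: attacked by Rc6; b7: attacked by Qb8; a8: attacked by Qb8; b8: attacked by Nd7.
Black has no legal moves → checkmate.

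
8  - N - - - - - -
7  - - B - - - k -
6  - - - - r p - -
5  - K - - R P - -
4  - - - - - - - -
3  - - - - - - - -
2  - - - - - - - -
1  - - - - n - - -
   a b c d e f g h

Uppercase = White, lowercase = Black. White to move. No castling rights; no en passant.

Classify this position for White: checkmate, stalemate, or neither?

White to move; white king on b5.
In check: no.
Legal moves for White include: Nd7, Nc6, Na6, Bd8, Bd6, Bb6, Ba5, Rxe6, Rd5, Rc5, Re4, Re3, Re2, Rxe1, Kc5, Ka5, Kc4, Kb4, ... (list truncated; more exist).
White has legal moves and is not in check → neither.

neither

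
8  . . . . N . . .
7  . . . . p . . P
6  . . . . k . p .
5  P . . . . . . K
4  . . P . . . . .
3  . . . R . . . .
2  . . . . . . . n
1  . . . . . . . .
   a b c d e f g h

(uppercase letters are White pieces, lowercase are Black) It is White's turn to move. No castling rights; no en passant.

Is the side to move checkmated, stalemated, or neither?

neither

White to move; white king on h5.
In check: yes, from the black pawn on g6.
King squares — g4: attacked by Nh2; h4: available; g5: available; g6: available; h6: available.
Legal moves for White: Kh6, Kxg6, Kg5, Kh4.
White is in check but has 4 legal moves → neither.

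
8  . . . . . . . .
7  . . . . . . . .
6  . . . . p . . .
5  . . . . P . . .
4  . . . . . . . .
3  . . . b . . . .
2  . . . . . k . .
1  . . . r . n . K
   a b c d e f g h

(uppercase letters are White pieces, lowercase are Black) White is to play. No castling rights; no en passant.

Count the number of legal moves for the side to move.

White to move; king on h1.
In check: no.
Legal moves: none.
Count: 0.

0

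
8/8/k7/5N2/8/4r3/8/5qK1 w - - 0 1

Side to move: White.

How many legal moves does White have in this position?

2

White to move; king on g1.
In check: yes, from the black queen on f1.
Legal moves: Kh2, Kxf1.
Count: 2.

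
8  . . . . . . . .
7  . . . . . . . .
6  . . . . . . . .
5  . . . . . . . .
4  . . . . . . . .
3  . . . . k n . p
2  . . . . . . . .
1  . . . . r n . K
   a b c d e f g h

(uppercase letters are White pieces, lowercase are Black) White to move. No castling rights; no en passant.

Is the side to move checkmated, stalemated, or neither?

stalemate

White to move; white king on h1.
In check: no.
King squares — g1: attacked by Nf3; g2: attacked by Ph3; h2: attacked by Nf1.
Legal moves for White: none.
Not in check and no legal moves → stalemate.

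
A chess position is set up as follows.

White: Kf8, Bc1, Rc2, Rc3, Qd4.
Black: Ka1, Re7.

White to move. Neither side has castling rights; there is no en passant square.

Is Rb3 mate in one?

After Rb3: black king on a1; in check: yes, from the white queen on d4.
King squares — b1: attacked by Rb3; a2: attacked by Rc2; b2: attacked by Bc1.
Black has no legal moves → checkmate.

yes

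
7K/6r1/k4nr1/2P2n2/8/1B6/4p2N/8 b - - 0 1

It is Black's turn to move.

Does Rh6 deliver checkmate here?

yes

After Rh6: white king on h8; in check: yes, from the black rook on h6.
King squares — g7: attacked by Nf5; h7: attacked by Nf6; g8: attacked by Nf6.
White has no legal moves → checkmate.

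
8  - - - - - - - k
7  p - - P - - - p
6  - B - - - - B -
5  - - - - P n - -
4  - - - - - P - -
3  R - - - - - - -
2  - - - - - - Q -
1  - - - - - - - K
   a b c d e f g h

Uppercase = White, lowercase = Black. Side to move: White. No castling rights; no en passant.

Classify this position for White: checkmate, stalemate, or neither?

White to move; white king on h1.
In check: no.
Legal moves for White include: Be8, Bxh7, Bf7, Bh5, Bxf5, Bd8, Bc7, Bxa7, Bc5, Ba5, Bd4, Be3, Bf2, Bg1, Rxa7, Ra6, Ra5, Ra4, ... (list truncated; more exist).
White has legal moves and is not in check → neither.

neither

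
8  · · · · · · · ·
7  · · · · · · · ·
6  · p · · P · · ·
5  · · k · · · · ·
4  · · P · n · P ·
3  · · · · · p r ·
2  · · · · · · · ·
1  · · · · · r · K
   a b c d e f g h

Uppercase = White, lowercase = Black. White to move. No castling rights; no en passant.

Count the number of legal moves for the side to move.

White to move; king on h1.
In check: yes, from the black rook on f1.
Legal moves: Kh2.
Count: 1.

1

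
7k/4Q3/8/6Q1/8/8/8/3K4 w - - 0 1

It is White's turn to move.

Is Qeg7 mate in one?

After Qeg7: black king on h8; in check: yes, from the white queen on g7.
King squares — g7: attacked by Qg5; h7: attacked by Qg7; g8: attacked by Qg7.
Black has no legal moves → checkmate.

yes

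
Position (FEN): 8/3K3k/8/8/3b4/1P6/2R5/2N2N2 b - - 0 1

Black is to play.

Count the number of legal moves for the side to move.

18

Black to move; king on h7.
In check: no.
Legal moves: Kh8, Kg8, Kg7, Kh6, Kg6, Bh8, Bg7, Ba7, Bf6, Bb6, Be5, Bc5, Be3, Bc3, Bf2, Bb2, Bg1, Ba1.
Count: 18.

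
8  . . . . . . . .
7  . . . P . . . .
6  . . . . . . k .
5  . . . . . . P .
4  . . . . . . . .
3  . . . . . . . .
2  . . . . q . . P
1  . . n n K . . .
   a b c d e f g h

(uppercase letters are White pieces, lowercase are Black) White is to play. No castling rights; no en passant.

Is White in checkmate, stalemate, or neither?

checkmate

White to move; white king on e1.
In check: yes, from the black queen on e2.
King squares — d1: attacked by Qe2; f1: attacked by Qe2; d2: attacked by Qe2; e2: attacked by Nc1; f2: attacked by Nd1.
Legal moves for White: none.
In check with no legal moves → checkmate.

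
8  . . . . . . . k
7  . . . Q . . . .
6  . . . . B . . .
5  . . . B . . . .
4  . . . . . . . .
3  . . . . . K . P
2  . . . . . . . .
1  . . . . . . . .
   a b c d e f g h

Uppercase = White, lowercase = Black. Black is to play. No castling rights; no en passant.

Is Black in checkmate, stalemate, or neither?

stalemate

Black to move; black king on h8.
In check: no.
King squares — g7: attacked by Qd7; h7: attacked by Qd7; g8: attacked by Be6.
Legal moves for Black: none.
Not in check and no legal moves → stalemate.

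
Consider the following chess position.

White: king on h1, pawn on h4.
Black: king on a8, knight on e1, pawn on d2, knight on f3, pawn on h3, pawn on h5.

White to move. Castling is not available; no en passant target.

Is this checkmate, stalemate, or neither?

White to move; white king on h1.
In check: no.
King squares — g1: attacked by Nf3; g2: attacked by Ne1; h2: attacked by Nf3.
Legal moves for White: none.
Not in check and no legal moves → stalemate.

stalemate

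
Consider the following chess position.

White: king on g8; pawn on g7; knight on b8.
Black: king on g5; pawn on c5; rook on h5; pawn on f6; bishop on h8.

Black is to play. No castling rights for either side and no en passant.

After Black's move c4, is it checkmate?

After c4: white king on g8; in check: no.
White is not in check, so this cannot be checkmate.

no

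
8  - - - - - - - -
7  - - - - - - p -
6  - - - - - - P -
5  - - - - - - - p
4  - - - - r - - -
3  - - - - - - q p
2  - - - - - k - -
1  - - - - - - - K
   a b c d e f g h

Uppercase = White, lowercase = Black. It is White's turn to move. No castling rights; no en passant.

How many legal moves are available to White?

0

White to move; king on h1.
In check: no.
Legal moves: none.
Count: 0.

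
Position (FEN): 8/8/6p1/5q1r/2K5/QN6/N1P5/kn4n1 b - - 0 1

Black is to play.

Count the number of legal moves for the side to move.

Black to move; king on a1.
In check: yes, from the white knight on b3.
Legal moves: none.
Count: 0.

0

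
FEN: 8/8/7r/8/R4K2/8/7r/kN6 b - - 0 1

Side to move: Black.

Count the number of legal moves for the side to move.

3

Black to move; king on a1.
In check: yes, from the white rook on a4.
Legal moves: Kb2, Kxb1, Ra2.
Count: 3.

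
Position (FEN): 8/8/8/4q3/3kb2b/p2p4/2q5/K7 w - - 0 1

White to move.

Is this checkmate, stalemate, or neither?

stalemate

White to move; white king on a1.
In check: no.
King squares — b1: attacked by Qc2; a2: attacked by Qc2; b2: attacked by Qc2.
Legal moves for White: none.
Not in check and no legal moves → stalemate.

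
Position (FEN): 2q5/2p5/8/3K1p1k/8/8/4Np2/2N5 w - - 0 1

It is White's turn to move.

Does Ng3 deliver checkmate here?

no

After Ng3: black king on h5; in check: yes, from the white knight on g3.
Black has 5 legal replies: Kh6, Kg6, Kg5, Kh4, Kg4.
In check but a legal move exists → not checkmate.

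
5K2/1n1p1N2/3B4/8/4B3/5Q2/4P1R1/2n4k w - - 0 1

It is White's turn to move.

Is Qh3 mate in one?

yes

After Qh3: black king on h1; in check: yes, from the white queen on h3.
King squares — g1: attacked by Rg2; g2: attacked by Qh3; h2: attacked by Rg2.
Black has no legal moves → checkmate.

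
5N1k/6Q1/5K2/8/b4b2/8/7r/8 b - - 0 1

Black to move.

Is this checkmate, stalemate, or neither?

checkmate

Black to move; black king on h8.
In check: yes, from the white queen on g7.
King squares — g7: attacked by Kf6; h7: attacked by Qg7; g8: attacked by Qg7.
Legal moves for Black: none.
In check with no legal moves → checkmate.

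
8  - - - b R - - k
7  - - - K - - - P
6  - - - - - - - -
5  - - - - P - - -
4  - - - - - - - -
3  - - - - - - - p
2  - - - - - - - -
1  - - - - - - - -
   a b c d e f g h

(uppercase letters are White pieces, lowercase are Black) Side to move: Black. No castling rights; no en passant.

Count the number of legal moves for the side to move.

Black to move; king on h8.
In check: yes, from the white rook on e8.
Legal moves: Kxh7, Kg7.
Count: 2.

2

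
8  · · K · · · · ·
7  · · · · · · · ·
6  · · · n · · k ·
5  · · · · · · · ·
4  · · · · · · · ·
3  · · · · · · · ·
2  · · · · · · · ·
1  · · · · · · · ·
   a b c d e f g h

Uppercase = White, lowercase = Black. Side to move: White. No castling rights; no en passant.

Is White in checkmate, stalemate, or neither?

neither

White to move; white king on c8.
In check: yes, from the black knight on d6.
Legal moves for White: Kd8, Kb8, Kd7, Kc7.
White is in check but has 4 legal moves → neither.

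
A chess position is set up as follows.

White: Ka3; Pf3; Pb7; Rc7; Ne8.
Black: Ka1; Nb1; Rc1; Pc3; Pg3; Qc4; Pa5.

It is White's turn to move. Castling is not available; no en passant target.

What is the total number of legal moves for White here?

White to move; king on a3.
In check: yes, from the black knight on b1.
Legal moves: none.
Count: 0.

0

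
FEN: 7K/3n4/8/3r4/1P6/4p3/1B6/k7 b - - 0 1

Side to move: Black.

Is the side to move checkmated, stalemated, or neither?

Black to move; black king on a1.
In check: yes, from the white bishop on b2.
Legal moves for Black: Kxb2, Ka2, Kb1.
Black is in check but has 3 legal moves → neither.

neither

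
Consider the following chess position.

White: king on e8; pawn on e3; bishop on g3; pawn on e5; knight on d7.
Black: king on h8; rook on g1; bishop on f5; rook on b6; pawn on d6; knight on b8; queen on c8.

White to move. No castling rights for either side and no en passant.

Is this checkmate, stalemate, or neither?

White to move; white king on e8.
In check: yes, from the black queen on c8.
King squares — d7: own knight; e7: available; f7: available; d8: attacked by Qc8; f8: attacked by Qc8.
Legal moves for White: Kf7, Ke7.
White is in check but has 2 legal moves → neither.

neither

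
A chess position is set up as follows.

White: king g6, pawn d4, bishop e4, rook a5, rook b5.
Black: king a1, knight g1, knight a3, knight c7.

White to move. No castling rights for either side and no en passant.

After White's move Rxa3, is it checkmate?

After Rxa3: black king on a1; in check: yes, from the white rook on a3.
King squares — b1: attacked by Be4; a2: attacked by Ra3; b2: attacked by Rb5.
Black has no legal moves → checkmate.

yes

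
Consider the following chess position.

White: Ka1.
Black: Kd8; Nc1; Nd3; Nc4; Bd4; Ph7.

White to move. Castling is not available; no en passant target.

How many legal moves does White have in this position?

1

White to move; king on a1.
In check: yes, from the black bishop on d4.
Legal moves: Kb1.
Count: 1.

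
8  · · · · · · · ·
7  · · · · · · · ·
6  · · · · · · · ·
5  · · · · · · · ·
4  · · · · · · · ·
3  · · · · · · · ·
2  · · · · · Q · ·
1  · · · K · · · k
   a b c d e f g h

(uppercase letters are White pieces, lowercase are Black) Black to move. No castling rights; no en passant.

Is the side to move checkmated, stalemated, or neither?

stalemate

Black to move; black king on h1.
In check: no.
King squares — g1: attacked by Qf2; g2: attacked by Qf2; h2: attacked by Qf2.
Legal moves for Black: none.
Not in check and no legal moves → stalemate.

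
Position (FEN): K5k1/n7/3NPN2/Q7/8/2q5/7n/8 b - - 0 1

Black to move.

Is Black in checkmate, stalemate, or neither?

Black to move; black king on g8.
In check: yes, from the white knight on f6.
Legal moves for Black: Kh8, Kf8, Kg7, Qxf6.
Black is in check but has 4 legal moves → neither.

neither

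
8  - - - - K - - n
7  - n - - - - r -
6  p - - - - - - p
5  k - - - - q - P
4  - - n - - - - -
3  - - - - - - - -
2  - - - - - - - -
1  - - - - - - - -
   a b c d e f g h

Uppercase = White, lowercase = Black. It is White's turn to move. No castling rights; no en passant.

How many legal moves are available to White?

0

White to move; king on e8.
In check: no.
Legal moves: none.
Count: 0.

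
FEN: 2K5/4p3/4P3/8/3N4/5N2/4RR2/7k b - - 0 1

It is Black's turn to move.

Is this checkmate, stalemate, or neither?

Black to move; black king on h1.
In check: no.
King squares — g1: attacked by Nf3; g2: attacked by Rf2; h2: attacked by Rf2.
Legal moves for Black: none.
Not in check and no legal moves → stalemate.

stalemate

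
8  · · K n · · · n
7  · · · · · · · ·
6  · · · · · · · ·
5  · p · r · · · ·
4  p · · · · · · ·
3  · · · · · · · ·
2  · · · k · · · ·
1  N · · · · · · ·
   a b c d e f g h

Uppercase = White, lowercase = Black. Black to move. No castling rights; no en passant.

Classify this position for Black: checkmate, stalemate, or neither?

neither

Black to move; black king on d2.
In check: no.
Legal moves for Black include: Nhf7, Ng6, Ndf7, Nb7, Ne6, Nc6, Rd7, Rd6, Rh5, Rg5, Rf5, Re5, Rc5+, Rd4, Rd3, Ke3, Kd3, Kc3, ... (list truncated; more exist).
Black has legal moves and is not in check → neither.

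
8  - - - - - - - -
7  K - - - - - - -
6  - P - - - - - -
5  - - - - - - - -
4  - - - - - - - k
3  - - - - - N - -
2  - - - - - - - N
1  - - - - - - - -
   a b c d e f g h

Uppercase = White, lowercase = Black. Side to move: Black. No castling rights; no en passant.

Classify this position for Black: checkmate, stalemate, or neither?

neither

Black to move; black king on h4.
In check: yes, from the white knight on f3.
King squares — g3: available; h3: available; g4: attacked by Nh2; g5: attacked by Nf3; h5: available.
Legal moves for Black: Kh5, Kh3, Kg3.
Black is in check but has 3 legal moves → neither.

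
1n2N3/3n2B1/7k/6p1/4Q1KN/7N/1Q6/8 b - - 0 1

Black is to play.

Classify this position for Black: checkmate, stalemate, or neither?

checkmate

Black to move; black king on h6.
In check: yes, from the white bishop on g7.
King squares — g5: own pawn; h5: attacked by Kg4; g6: attacked by Qe4; g7: attacked by Qb2; h7: attacked by Qe4.
Legal moves for Black: none.
In check with no legal moves → checkmate.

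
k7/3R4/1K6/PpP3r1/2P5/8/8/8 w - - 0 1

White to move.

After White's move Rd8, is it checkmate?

After Rd8: black king on a8; in check: yes, from the white rook on d8.
King squares — a7: attacked by Kb6; b7: attacked by Kb6; b8: attacked by Rd8.
Black has no legal moves → checkmate.

yes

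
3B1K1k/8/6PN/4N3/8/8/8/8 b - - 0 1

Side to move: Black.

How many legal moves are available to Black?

0

Black to move; king on h8.
In check: no.
Legal moves: none.
Count: 0.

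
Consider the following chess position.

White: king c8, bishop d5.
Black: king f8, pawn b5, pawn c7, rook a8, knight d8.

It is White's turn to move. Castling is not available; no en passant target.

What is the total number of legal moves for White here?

White to move; king on c8.
In check: yes, from the black rook on a8.
Legal moves: Kd7, Kxc7, Bxa8.
Count: 3.

3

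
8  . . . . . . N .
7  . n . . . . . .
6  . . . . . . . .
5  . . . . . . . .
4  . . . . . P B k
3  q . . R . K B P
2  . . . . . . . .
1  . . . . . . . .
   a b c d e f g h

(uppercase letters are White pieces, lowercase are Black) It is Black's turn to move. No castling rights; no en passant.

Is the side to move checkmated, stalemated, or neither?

checkmate

Black to move; black king on h4.
In check: yes, from the white bishop on g3.
King squares — g3: attacked by Kf3; h3: attacked by Bg4; g4: attacked by Kf3; g5: attacked by Pf4; h5: attacked by Bg4.
Legal moves for Black: none.
In check with no legal moves → checkmate.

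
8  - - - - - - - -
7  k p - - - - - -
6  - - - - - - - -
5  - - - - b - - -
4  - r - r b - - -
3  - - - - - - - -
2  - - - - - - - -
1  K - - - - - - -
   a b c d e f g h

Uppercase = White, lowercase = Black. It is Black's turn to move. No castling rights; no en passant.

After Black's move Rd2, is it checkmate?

After Rd2: white king on a1; in check: yes, from the black bishop on e5.
King squares — b1: attacked by Rb4; a2: attacked by Rd2; b2: attacked by Rd2.
White has no legal moves → checkmate.

yes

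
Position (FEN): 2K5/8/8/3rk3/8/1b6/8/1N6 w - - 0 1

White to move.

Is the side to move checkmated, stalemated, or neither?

neither

White to move; white king on c8.
In check: no.
Legal moves for White: Kb8, Kc7, Kb7, Nc3, Na3, Nd2.
White has 6 legal moves and is not in check → neither.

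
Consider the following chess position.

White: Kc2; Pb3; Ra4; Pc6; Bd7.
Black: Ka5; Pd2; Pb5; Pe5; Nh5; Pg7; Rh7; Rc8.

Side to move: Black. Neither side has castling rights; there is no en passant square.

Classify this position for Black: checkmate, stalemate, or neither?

neither

Black to move; black king on a5.
In check: yes, from the white rook on a4.
King squares — a4: attacked by Pb3; b4: attacked by Ra4; b5: own pawn; a6: attacked by Ra4; b6: available.
Legal moves for Black: Kb6, bxa4.
Black is in check but has 2 legal moves → neither.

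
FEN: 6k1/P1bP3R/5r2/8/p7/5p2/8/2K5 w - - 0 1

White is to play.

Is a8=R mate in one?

no

After a8=R: black king on g8; in check: yes, from the white rook on a8.
Black has 4 legal replies: Kxh7, Bd8, Bb8, Rf8.
In check but a legal move exists → not checkmate.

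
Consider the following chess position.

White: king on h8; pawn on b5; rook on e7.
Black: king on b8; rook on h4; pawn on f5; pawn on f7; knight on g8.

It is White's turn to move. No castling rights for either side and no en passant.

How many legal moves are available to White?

2

White to move; king on h8.
In check: yes, from the black rook on h4.
Legal moves: Kxg8, Kg7.
Count: 2.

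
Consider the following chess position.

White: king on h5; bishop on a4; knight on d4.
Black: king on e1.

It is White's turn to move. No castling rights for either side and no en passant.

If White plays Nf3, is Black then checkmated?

no

After Nf3: black king on e1; in check: yes, from the white knight on f3.
Black has 3 legal replies: Kf2, Ke2, Kf1.
In check but a legal move exists → not checkmate.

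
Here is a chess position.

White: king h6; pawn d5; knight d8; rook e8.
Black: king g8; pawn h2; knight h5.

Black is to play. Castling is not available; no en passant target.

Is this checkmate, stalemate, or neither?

checkmate

Black to move; black king on g8.
In check: yes, from the white rook on e8.
King squares — f7: attacked by Nd8; g7: attacked by Kh6; h7: attacked by Kh6; f8: attacked by Re8; h8: attacked by Re8.
Legal moves for Black: none.
In check with no legal moves → checkmate.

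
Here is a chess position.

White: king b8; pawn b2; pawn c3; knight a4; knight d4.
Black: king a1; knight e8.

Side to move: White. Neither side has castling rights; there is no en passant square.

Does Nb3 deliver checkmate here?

no

After Nb3: black king on a1; in check: yes, from the white knight on b3.
Black has 2 legal replies: Ka2, Kb1.
In check but a legal move exists → not checkmate.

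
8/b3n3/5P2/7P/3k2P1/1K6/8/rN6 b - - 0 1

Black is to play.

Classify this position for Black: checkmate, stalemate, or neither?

neither

Black to move; black king on d4.
In check: no.
Legal moves for Black include: Ng8, Nc8, Ng6, Nc6, Nf5, Nd5, Bb8, Bb6, Bc5, Ke5, Kd5, Kc5, Ke4, Ke3, Kd3, Ra6, Ra5, Ra4, ... (list truncated; more exist).
Black has legal moves and is not in check → neither.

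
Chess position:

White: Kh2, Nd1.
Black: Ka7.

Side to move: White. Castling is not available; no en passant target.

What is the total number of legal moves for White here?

White to move; king on h2.
In check: no.
Legal moves: Kh3, Kg3, Kg2, Kh1, Kg1, Ne3, Nc3, Nf2, Nb2.
Count: 9.

9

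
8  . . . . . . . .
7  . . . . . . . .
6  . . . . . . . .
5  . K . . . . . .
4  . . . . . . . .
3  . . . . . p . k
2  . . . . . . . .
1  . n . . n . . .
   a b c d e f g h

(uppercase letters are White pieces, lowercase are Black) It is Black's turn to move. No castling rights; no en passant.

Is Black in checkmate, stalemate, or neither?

Black to move; black king on h3.
In check: no.
Legal moves for Black: Kh4, Kg4, Kg3, Kh2, Kg2, Nd3, Ng2, Nc2, Nc3+, Na3+, Nd2, f2.
Black has 12 legal moves and is not in check → neither.

neither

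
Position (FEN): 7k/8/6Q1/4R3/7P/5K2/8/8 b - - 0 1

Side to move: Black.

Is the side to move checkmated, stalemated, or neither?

stalemate

Black to move; black king on h8.
In check: no.
King squares — g7: attacked by Qg6; h7: attacked by Qg6; g8: attacked by Qg6.
Legal moves for Black: none.
Not in check and no legal moves → stalemate.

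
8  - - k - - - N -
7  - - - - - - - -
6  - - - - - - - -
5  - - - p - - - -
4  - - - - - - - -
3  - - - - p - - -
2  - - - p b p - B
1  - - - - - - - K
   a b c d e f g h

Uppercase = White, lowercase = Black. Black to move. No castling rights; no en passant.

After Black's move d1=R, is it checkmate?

no

After d1=R: white king on h1; in check: yes, from the black rook on d1.
White has 2 legal replies: Kg2, Bg1.
In check but a legal move exists → not checkmate.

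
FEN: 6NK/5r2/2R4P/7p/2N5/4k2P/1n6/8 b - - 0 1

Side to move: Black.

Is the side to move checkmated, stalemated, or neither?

Black to move; black king on e3.
In check: yes, from the white knight on c4.
King squares — d2: attacked by Nc4; e2: available; f2: available; d3: available; f3: available; d4: available; e4: available; f4: available.
Legal moves for Black: Kf4, Ke4, Kd4, Kf3, Kd3, Kf2, Ke2, Nxc4.
Black is in check but has 8 legal moves → neither.

neither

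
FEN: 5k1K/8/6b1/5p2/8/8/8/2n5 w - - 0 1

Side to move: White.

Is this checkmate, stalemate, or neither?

White to move; white king on h8.
In check: no.
King squares — g7: attacked by Kf8; h7: attacked by Bg6; g8: attacked by Kf8.
Legal moves for White: none.
Not in check and no legal moves → stalemate.

stalemate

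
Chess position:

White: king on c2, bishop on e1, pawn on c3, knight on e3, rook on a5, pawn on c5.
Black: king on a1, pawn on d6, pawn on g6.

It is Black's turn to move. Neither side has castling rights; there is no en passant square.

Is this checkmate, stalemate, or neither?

checkmate

Black to move; black king on a1.
In check: yes, from the white rook on a5.
King squares — b1: attacked by Kc2; a2: attacked by Ra5; b2: attacked by Kc2.
Legal moves for Black: none.
In check with no legal moves → checkmate.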